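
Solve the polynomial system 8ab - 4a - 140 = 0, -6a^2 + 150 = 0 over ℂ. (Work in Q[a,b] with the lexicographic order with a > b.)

Compute a lex Gröbner basis by Buchberger's algorithm.
f_1 = 8ab - 4a - 140, LT = ab.
f_2 = -6a^2 + 150, LT = a^2.

S(f_1,f_2): lcm = a^2b. S = -1/2a^2 - 35/2a + 25b.
  reduce S modulo (f_1, f_2):
  remainder -35/2a + 25b - 25/2 ≠ 0; add h_3 = -35/2a + 25b - 25/2 to the basis.

S(f_1,h_3): lcm = ab. S = -1/2a + 10/7b^2 - 5/7b - 35/2.
  reduce S modulo (f_1, f_2, h_3):
  remainder 10/7b^2 - 10/7b - 120/7 ≠ 0; add h_4 = 10/7b^2 - 10/7b - 120/7 to the basis.

The other S-polynomials (S(f_2,h_3), S(f_1,h_4), S(f_2,h_4), S(h_3,h_4)) all reduce to 0 modulo the current basis, so we have a Gröbner basis.
Inter-reduce: drop elements whose leading term is divisible by another's, tail-reduce, and make monic.
Reduced Gröbner basis: {a - 10/7b + 5/7, b^2 - b - 12}.

From the last basis element, b^2 - b - 12 = 0, so b takes values in {-3, 4}. Each choice, substituted upward through the basis, yields the corresponding point(s) of the solution set.
  b = -3: the earlier basis element becomes a + 5 = 0, giving a = -5 — point (-5, -3).
  b = 4: the earlier basis element becomes a - 5 = 0, giving a = 5 — point (5, 4).

{(-5, -3), (5, 4)}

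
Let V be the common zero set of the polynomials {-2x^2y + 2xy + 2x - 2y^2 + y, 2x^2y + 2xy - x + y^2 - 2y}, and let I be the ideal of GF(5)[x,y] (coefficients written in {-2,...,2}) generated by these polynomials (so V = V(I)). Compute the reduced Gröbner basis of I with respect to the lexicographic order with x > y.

G = {x + 2y^4 - y^2 + 2y, y^5 - y^4 + 2y^3 + y^2 + y}

The reduced Gröbner basis is the canonical form of the ideal for this ordering.

f_1 = -2x^2y + 2xy + 2x - 2y^2 + y, LT = x^2y.
f_2 = 2x^2y + 2xy - x + y^2 - 2y, LT = x^2y.

S(f_1,f_2): lcm = x^2y. S = -2xy + 2x - 2y^2 - 2y.
  leading term xy: no divisor's leading term divides it; move -2xy to the remainder.
  leading term x: no divisor's leading term divides it; move 2x to the remainder.
  leading term y^2: no divisor's leading term divides it; move -2y^2 to the remainder.
  leading term y: no divisor's leading term divides it; move -2y to the remainder.
  remainder -2xy + 2x - 2y^2 - 2y ≠ 0; add g_3 = -2xy + 2x - 2y^2 - 2y to the basis.

S(f_1,g_3): lcm = x^2y. S = x^2 - xy^2 - 2xy - x + y^2 + 2y.
  leading term x^2: no divisor's leading term divides it; move x^2 to the remainder.
  leading term xy^2: subtract (-2y)·g_3 from -xy^2 - 2xy - x + y^2 + 2y → 2xy - x + y^3 + 2y^2 + 2y
  leading term xy: subtract (-1)·g_3 from 2xy - x + y^3 + 2y^2 + 2y → x + y^3
  leading term x: no divisor's leading term divides it; move x to the remainder.
  leading term y^3: no divisor's leading term divides it; move y^3 to the remainder.
  remainder x^2 + x + y^3 ≠ 0; add g_4 = x^2 + x + y^3 to the basis.

S(f_1,g_4): lcm = x^2y. S = -2xy - x - y^4 + y^2 + 2y.
  leading term xy: subtract (1)·g_3 from -2xy - x - y^4 + y^2 + 2y → 2x - y^4 - 2y^2 - y
  leading term x: no divisor's leading term divides it; move 2x to the remainder.
  leading term y^4: no divisor's leading term divides it; move -y^4 to the remainder.
  leading term y^2: no divisor's leading term divides it; move -2y^2 to the remainder.
  leading term y: no divisor's leading term divides it; move -y to the remainder.
  remainder 2x - y^4 - 2y^2 - y ≠ 0; add g_5 = 2x - y^4 - 2y^2 - y to the basis.

S(f_1,g_5): lcm = x^2y. S = -2xy^5 + xy^3 - 2xy^2 - xy - x + y^2 + 2y.
  leading term xy^5: subtract (y^4)·g_3 from -2xy^5 + xy^3 - 2xy^2 - xy - x + y^2 + 2y → -2xy^4 + xy^3 - 2xy^2 - xy - x + 2y^6 + 2y^5 + y^2 + 2y
  leading term xy^4: subtract (y^3)·g_3 from -2xy^4 + xy^3 - 2xy^2 - xy - x + 2y^6 + 2y^5 + y^2 + 2y → -xy^3 - 2xy^2 - xy - x + 2y^6 - y^5 + 2y^4 + y^2 + 2y
  leading term xy^3: subtract (-2y^2)·g_3 from -xy^3 - 2xy^2 - xy - x + 2y^6 - y^5 + 2y^4 + y^2 + 2y → 2xy^2 - xy - x + 2y^6 - y^5 - 2y^4 + y^3 + y^2 + 2y
  leading term xy^2: subtract (-y)·g_3 from 2xy^2 - xy - x + 2y^6 - y^5 - 2y^4 + y^3 + y^2 + 2y → xy - x + 2y^6 - y^5 - 2y^4 - y^3 - y^2 + 2y
  leading term xy: subtract (2)·g_3 from xy - x + 2y^6 - y^5 - 2y^4 - y^3 - y^2 + 2y → 2y^6 - y^5 - 2y^4 - y^3 - 2y^2 + y
  leading term y^6: no divisor's leading term divides it; move 2y^6 to the remainder.
  leading term y^5: no divisor's leading term divides it; move -y^5 to the remainder.
  leading term y^4: no divisor's leading term divides it; move -2y^4 to the remainder.
  leading term y^3: no divisor's leading term divides it; move -y^3 to the remainder.
  leading term y^2: no divisor's leading term divides it; move -2y^2 to the remainder.
  leading term y: no divisor's leading term divides it; move y to the remainder.
  remainder 2y^6 - y^5 - 2y^4 - y^3 - 2y^2 + y ≠ 0; add g_6 = 2y^6 - y^5 - 2y^4 - y^3 - 2y^2 + y to the basis.

S(g_3,g_5): lcm = xy. S = -x - 2y^5 + y^3 - y^2 + y.
  leading term x: subtract (2)·g_5 from -x - 2y^5 + y^3 - y^2 + y → -2y^5 + 2y^4 + y^3 - 2y^2 - 2y
  leading term y^5: no divisor's leading term divides it; move -2y^5 to the remainder.
  leading term y^4: no divisor's leading term divides it; move 2y^4 to the remainder.
  leading term y^3: no divisor's leading term divides it; move y^3 to the remainder.
  leading term y^2: no divisor's leading term divides it; move -2y^2 to the remainder.
  leading term y: no divisor's leading term divides it; move -2y to the remainder.
  remainder -2y^5 + 2y^4 + y^3 - 2y^2 - 2y ≠ 0; add g_7 = -2y^5 + 2y^4 + y^3 - 2y^2 - 2y to the basis.

The other S-polynomials (S(f_2,g_3), S(f_2,g_4), S(g_3,g_4), S(f_2,g_5), S(g_4,g_5), S(f_1,g_6), S(f_2,g_6), S(g_3,g_6), S(g_4,g_6), S(g_5,g_6), S(f_1,g_7), S(f_2,g_7), S(g_3,g_7), S(g_4,g_7), S(g_5,g_7), S(g_6,g_7)) all reduce to 0 modulo the current basis, so we have a Gröbner basis.
Inter-reduce: drop elements whose leading term is divisible by another's, tail-reduce, and make monic.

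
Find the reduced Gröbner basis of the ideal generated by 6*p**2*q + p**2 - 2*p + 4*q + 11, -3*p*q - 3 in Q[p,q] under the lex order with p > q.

G = {p - 4*q**2 - 11*q - 8, q**3 + 11/4*q**2 + 2*q + 1/4}

f_1 = 6*p**2*q + p**2 - 2*p + 4*q + 11, LT = p**2*q.
f_2 = -3*p*q - 3, LT = p*q.

S(f_1,f_2): lcm = p**2*q. S = 1/6*p**2 - 4/3*p + 2/3*q + 11/6.
  leading term p**2: no divisor's leading term divides it; move 1/6*p**2 to the remainder.
  leading term p: no divisor's leading term divides it; move -4/3*p to the remainder.
  leading term q: no divisor's leading term divides it; move 2/3*q to the remainder.
  leading term 1: no divisor's leading term divides it; move 11/6 to the remainder.
  remainder 1/6*p**2 - 4/3*p + 2/3*q + 11/6 ≠ 0; add g_3 = 1/6*p**2 - 4/3*p + 2/3*q + 11/6 to the basis.

S(f_1,g_3): lcm = p**2*q. S = 1/6*p**2 + 8*p*q - 1/3*p - 4*q**2 - 31/3*q + 11/6.
  leading term p**2: subtract (1)·g_3 from 1/6*p**2 + 8*p*q - 1/3*p - 4*q**2 - 31/3*q + 11/6 → 8*p*q + p - 4*q**2 - 11*q
  leading term p*q: subtract (-8/3)·f_2 from 8*p*q + p - 4*q**2 - 11*q → p - 4*q**2 - 11*q - 8
  leading term p: no divisor's leading term divides it; move p to the remainder.
  leading term q**2: no divisor's leading term divides it; move -4*q**2 to the remainder.
  leading term q: no divisor's leading term divides it; move -11*q to the remainder.
  leading term 1: no divisor's leading term divides it; move -8 to the remainder.
  remainder p - 4*q**2 - 11*q - 8 ≠ 0; add g_4 = p - 4*q**2 - 11*q - 8 to the basis.

S(f_2,g_4): lcm = p*q. S = 4*q**3 + 11*q**2 + 8*q + 1.
  leading term q**3: no divisor's leading term divides it; move 4*q**3 to the remainder.
  leading term q**2: no divisor's leading term divides it; move 11*q**2 to the remainder.
  leading term q: no divisor's leading term divides it; move 8*q to the remainder.
  leading term 1: no divisor's leading term divides it; move 1 to the remainder.
  remainder 4*q**3 + 11*q**2 + 8*q + 1 ≠ 0; add g_5 = 4*q**3 + 11*q**2 + 8*q + 1 to the basis.

The other S-polynomials (S(f_2,g_3), S(f_1,g_4), S(g_3,g_4), S(f_1,g_5), S(f_2,g_5), S(g_3,g_5), S(g_4,g_5)) all reduce to 0 modulo the current basis, so we have a Gröbner basis.
Inter-reduce: drop elements whose leading term is divisible by another's, tail-reduce, and make monic.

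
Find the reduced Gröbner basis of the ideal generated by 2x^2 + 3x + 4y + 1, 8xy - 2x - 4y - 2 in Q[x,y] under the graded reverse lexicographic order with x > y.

G = {x^2 + 3/2x + 2y + 1/2, xy - 1/4x - 1/2y - 1/4, y^2 + 3/16x + 1/2y + 3/16}

f_1 = 2x^2 + 3x + 4y + 1, LT = x^2.
f_2 = 8xy - 2x - 4y - 2, LT = xy.

S(f_1,f_2): lcm = x^2y. S = 1/4x^2 + 2xy + 2y^2 + 1/4x + 1/2y.
  leading term x^2: subtract (1/8)·f_1 from 1/4x^2 + 2xy + 2y^2 + 1/4x + 1/2y → 2xy + 2y^2 - 1/8x - 1/8
  leading term xy: subtract (1/4)·f_2 from 2xy + 2y^2 - 1/8x - 1/8 → 2y^2 + 3/8x + y + 3/8
  leading term y^2: no divisor's leading term divides it; move 2y^2 to the remainder.
  leading term x: no divisor's leading term divides it; move 3/8x to the remainder.
  leading term y: no divisor's leading term divides it; move y to the remainder.
  leading term 1: no divisor's leading term divides it; move 3/8 to the remainder.
  remainder 2y^2 + 3/8x + y + 3/8 ≠ 0; add g_3 = 2y^2 + 3/8x + y + 3/8 to the basis.

S(f_1,g_3): leading monomials are coprime, so the S-polynomial reduces to 0 (Buchberger's first criterion).
S(f_2,g_3): lcm = xy^2. S = -3/16x^2 - 3/4xy - 1/2y^2 - 3/16x - 1/4y.
  leading term x^2: subtract (-3/32)·f_1 from -3/16x^2 - 3/4xy - 1/2y^2 - 3/16x - 1/4y → -3/4xy - 1/2y^2 + 3/32x + 1/8y + 3/32
  leading term xy: subtract (-3/32)·f_2 from -3/4xy - 1/2y^2 + 3/32x + 1/8y + 3/32 → -1/2y^2 - 3/32x - 1/4y - 3/32
  leading term y^2: subtract (-1/4)·g_3 from -1/2y^2 - 3/32x - 1/4y - 3/32 → 0
  remainder 0.

Every S-polynomial of the final basis reduces to 0, so we have a Gröbner basis.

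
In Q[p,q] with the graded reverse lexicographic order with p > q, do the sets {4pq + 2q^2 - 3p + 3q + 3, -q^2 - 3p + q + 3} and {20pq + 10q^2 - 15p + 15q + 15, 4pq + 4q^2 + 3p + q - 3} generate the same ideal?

Yes, the ideals are equal.

For a fixed monomial order, each ideal has a unique reduced Gröbner basis; comparing bases decides equality.
Buchberger on the first generating set:
f_1 = 4pq + 2q^2 - 3p + 3q + 3, LT = pq.
f_2 = -q^2 - 3p + q + 3, LT = q^2.

S(f_1,f_2): lcm = pq^2. S = 1/2q^3 - 3p^2 + 1/4pq + 3/4q^2 + 3p + 3/4q.
  leading term q^3: subtract (-1/2q)·f_2 from 1/2q^3 - 3p^2 + 1/4pq + 3/4q^2 + 3p + 3/4q → -3p^2 - 5/4pq + 5/4q^2 + 3p + 9/4q
  leading term p^2: no divisor's leading term divides it; move -3p^2 to the remainder.
  leading term pq: subtract (-5/16)·f_1 from -5/4pq + 5/4q^2 + 3p + 9/4q → 15/8q^2 + 33/16p + 51/16q + 15/16
  leading term q^2: subtract (-15/8)·f_2 from 15/8q^2 + 33/16p + 51/16q + 15/16 → -57/16p + 81/16q + 105/16
  leading term p: no divisor's leading term divides it; move -57/16p to the remainder.
  leading term q: no divisor's leading term divides it; move 81/16q to the remainder.
  leading term 1: no divisor's leading term divides it; move 105/16 to the remainder.
  remainder -3p^2 - 57/16p + 81/16q + 105/16 ≠ 0; add g_3 = -3p^2 - 57/16p + 81/16q + 105/16 to the basis.

The other S-polynomials (S(f_1,g_3), S(f_2,g_3)) all reduce to 0 modulo the current basis, so we have a Gröbner basis.
Inter-reduce: drop elements whose leading term is divisible by another's, tail-reduce, and make monic.
Reduced Gröbner basis: {p^2 + 19/16p - 27/16q - 35/16, pq - 9/4p + 5/4q + 9/4, q^2 + 3p - q - 3}.

Buchberger on the second generating set:
h_1 = 20pq + 10q^2 - 15p + 15q + 15, LT = pq.
h_2 = 4pq + 4q^2 + 3p + q - 3, LT = pq.

S(h_1,h_2): lcm = pq. S = -1/2q^2 - 3/2p + 1/2q + 3/2.
  leading term q^2: no divisor's leading term divides it; move -1/2q^2 to the remainder.
  leading term p: no divisor's leading term divides it; move -3/2p to the remainder.
  leading term q: no divisor's leading term divides it; move 1/2q to the remainder.
  leading term 1: no divisor's leading term divides it; move 3/2 to the remainder.
  remainder -1/2q^2 - 3/2p + 1/2q + 3/2 ≠ 0; add k_3 = -1/2q^2 - 3/2p + 1/2q + 3/2 to the basis.

S(h_1,k_3): lcm = pq^2. S = 1/2q^3 - 3p^2 + 1/4pq + 3/4q^2 + 3p + 3/4q.
  leading term q^3: subtract (-q)·k_3 from 1/2q^3 - 3p^2 + 1/4pq + 3/4q^2 + 3p + 3/4q → -3p^2 - 5/4pq + 5/4q^2 + 3p + 9/4q
  leading term p^2: no divisor's leading term divides it; move -3p^2 to the remainder.
  leading term pq: subtract (-1/16)·h_1 from -5/4pq + 5/4q^2 + 3p + 9/4q → 15/8q^2 + 33/16p + 51/16q + 15/16
  leading term q^2: subtract (-15/4)·k_3 from 15/8q^2 + 33/16p + 51/16q + 15/16 → -57/16p + 81/16q + 105/16
  leading term p: no divisor's leading term divides it; move -57/16p to the remainder.
  leading term q: no divisor's leading term divides it; move 81/16q to the remainder.
  leading term 1: no divisor's leading term divides it; move 105/16 to the remainder.
  remainder -3p^2 - 57/16p + 81/16q + 105/16 ≠ 0; add k_4 = -3p^2 - 57/16p + 81/16q + 105/16 to the basis.

The other S-polynomials (S(h_2,k_3), S(h_1,k_4), S(h_2,k_4), S(k_3,k_4)) all reduce to 0 modulo the current basis, so we have a Gröbner basis.
Inter-reduce: drop elements whose leading term is divisible by another's, tail-reduce, and make monic.
Reduced Gröbner basis: {p^2 + 19/16p - 27/16q - 35/16, pq - 9/4p + 5/4q + 9/4, q^2 + 3p - q - 3}.

These coincide, so the ideals are equal.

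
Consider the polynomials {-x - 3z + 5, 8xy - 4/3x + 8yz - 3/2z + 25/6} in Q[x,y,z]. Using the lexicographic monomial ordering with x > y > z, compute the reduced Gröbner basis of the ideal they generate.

f_1 = -x - 3z + 5, LT = x.
f_2 = 8xy - 4/3x + 8yz - 3/2z + 25/6, LT = xy.

S(f_1,f_2): lcm = xy. S = 1/6x + 2yz - 5y + 3/16z - 25/48.
  reduce S modulo (f_1, f_2):
  remainder 2yz - 5y - 5/16z + 5/16 ≠ 0; add g_3 = 2yz - 5y - 5/16z + 5/16 to the basis.

The other S-polynomials (S(f_1,g_3), S(f_2,g_3)) all reduce to 0 modulo the current basis, so we have a Gröbner basis.
Inter-reduce: drop elements whose leading term is divisible by another's, tail-reduce, and make monic.

G = {x + 3z - 5, yz - 5/2y - 5/32z + 5/32}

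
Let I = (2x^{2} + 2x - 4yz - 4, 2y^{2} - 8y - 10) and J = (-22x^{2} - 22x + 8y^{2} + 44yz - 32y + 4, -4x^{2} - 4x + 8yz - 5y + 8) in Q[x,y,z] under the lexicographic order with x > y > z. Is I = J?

No, the ideals differ.

For a fixed monomial order, each ideal has a unique reduced Gröbner basis; comparing bases decides equality.
Buchberger on the first generating set:
f_1 = 2x^{2} + 2x - 4yz - 4, LT = x^{2}.
f_2 = 2y^{2} - 8y - 10, LT = y^{2}.

The S-polynomials (S(f_1,f_2)) all reduce to 0 modulo the current basis, so we have a Gröbner basis.
Inter-reduce: drop elements whose leading term is divisible by another's, tail-reduce, and make monic.
Reduced Gröbner basis: {x^{2} + x - 2yz - 2, y^{2} - 4y - 5}.

Buchberger on the second generating set:
h_1 = -22x^{2} - 22x + 8y^{2} + 44yz - 32y + 4, LT = x^{2}.
h_2 = -4x^{2} - 4x + 8yz - 5y + 8, LT = x^{2}.

S(h_1,h_2): lcm = x^{2}. S = -\tfrac{4}{11}y^{2} + \tfrac{9}{44}y + \tfrac{20}{11}.
  reduce S modulo (h_1, h_2):
  remainder -\tfrac{4}{11}y^{2} + \tfrac{9}{44}y + \tfrac{20}{11} ≠ 0; add k_3 = -\tfrac{4}{11}y^{2} + \tfrac{9}{44}y + \tfrac{20}{11} to the basis.

The other S-polynomials (S(h_1,k_3), S(h_2,k_3)) all reduce to 0 modulo the current basis, so we have a Gröbner basis.
Inter-reduce: drop elements whose leading term is divisible by another's, tail-reduce, and make monic.
Reduced Gröbner basis: {x^{2} + x - 2yz + \tfrac{5}{4}y - 2, y^{2} - \tfrac{9}{16}y - 5}.

Since the reduced bases disagree, the two ideals are not the same.
The choice of monomial ordering does not affect the verdict — as long as both bases are computed under the same ordering, their equality decides ideal equality.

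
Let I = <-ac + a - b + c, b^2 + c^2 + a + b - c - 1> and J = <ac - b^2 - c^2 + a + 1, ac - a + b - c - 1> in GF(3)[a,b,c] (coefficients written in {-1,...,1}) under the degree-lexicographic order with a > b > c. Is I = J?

No, the ideals differ.

For a fixed monomial order, each ideal has a unique reduced Gröbner basis; comparing bases decides equality.
Buchberger on the first generating set:
f_1 = -ac + a - b + c, LT = ac.
f_2 = b^2 + c^2 + a + b - c - 1, LT = b^2.

The S-polynomials (S(f_1,f_2)) all reduce to 0 modulo the current basis, so we have a Gröbner basis.
Inter-reduce: drop elements whose leading term is divisible by another's, tail-reduce, and make monic.
Reduced Gröbner basis: {ac - a + b - c, b^2 + c^2 + a + b - c - 1}.

Buchberger on the second generating set:
h_1 = ac - b^2 - c^2 + a + 1, LT = ac.
h_2 = ac - a + b - c - 1, LT = ac.

S(h_1,h_2): lcm = ac. S = -b^2 - c^2 - a - b + c - 1.
  leading term b^2: no divisor's leading term divides it; move -b^2 to the remainder.
  leading term c^2: no divisor's leading term divides it; move -c^2 to the remainder.
  leading term a: no divisor's leading term divides it; move -a to the remainder.
  leading term b: no divisor's leading term divides it; move -b to the remainder.
  leading term c: no divisor's leading term divides it; move c to the remainder.
  leading term 1: no divisor's leading term divides it; move -1 to the remainder.
  remainder -b^2 - c^2 - a - b + c - 1 ≠ 0; add k_3 = -b^2 - c^2 - a - b + c - 1 to the basis.

The other S-polynomials (S(h_1,k_3), S(h_2,k_3)) all reduce to 0 modulo the current basis, so we have a Gröbner basis.
Inter-reduce: drop elements whose leading term is divisible by another's, tail-reduce, and make monic.
Reduced Gröbner basis: {ac - a + b - c - 1, b^2 + c^2 + a + b - c + 1}.

These differ, so the ideals are not equal.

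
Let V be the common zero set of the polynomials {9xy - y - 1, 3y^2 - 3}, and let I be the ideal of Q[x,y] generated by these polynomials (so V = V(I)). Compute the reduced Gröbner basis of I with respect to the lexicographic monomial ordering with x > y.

Buchberger's algorithm terminates because the ascending chain of leading-term ideals stabilizes.

f_1 = 9xy - y - 1, LT = xy.
f_2 = 3y^2 - 3, LT = y^2.

S(f_1,f_2): lcm = xy^2. S = x - 1/9y^2 - 1/9y.
  leading term x: no divisor's leading term divides it; move x to the remainder.
  leading term y^2: subtract (-1/27)·f_2 from -1/9y^2 - 1/9y → -1/9y - 1/9
  leading term y: no divisor's leading term divides it; move -1/9y to the remainder.
  leading term 1: no divisor's leading term divides it; move -1/9 to the remainder.
  remainder x - 1/9y - 1/9 ≠ 0; add g_3 = x - 1/9y - 1/9 to the basis.

S(f_1,g_3): lcm = xy. S = 1/9y^2 - 1/9.
  leading term y^2: subtract (1/27)·f_2 from 1/9y^2 - 1/9 → 0
  remainder 0.

S(f_2,g_3): leading monomials are coprime, so the S-polynomial reduces to 0 (Buchberger's first criterion).
Every S-polynomial of the final basis reduces to 0, so we have a Gröbner basis.
Inter-reduce: drop elements whose leading term is divisible by another's, tail-reduce, and make monic.

G = {x - 1/9y - 1/9, y^2 - 1}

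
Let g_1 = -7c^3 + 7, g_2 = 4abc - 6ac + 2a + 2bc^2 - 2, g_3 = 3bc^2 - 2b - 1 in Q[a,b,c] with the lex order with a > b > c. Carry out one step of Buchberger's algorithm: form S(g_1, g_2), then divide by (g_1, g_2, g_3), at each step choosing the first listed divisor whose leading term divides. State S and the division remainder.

lcm(LM(g_1), LM(g_2)) = abc^3.
S = (lcm/LT(g_1))·g_1 − (lcm/LT(g_2))·g_2 = -ab + 3/2ac^3 - 1/2ac^2 - 1/2bc^4 + 1/2c^2.
Reduce S modulo (g_1, g_2, g_3) in that order:
  leading term ab: no divisor's leading term divides it; move -ab to the remainder.
  leading term ac^3: subtract (-3/14a)·g_1 from 3/2ac^3 - 1/2ac^2 - 1/2bc^4 + 1/2c^2 → -1/2ac^2 + 3/2a - 1/2bc^4 + 1/2c^2
  leading term ac^2: no divisor's leading term divides it; move -1/2ac^2 to the remainder.
  leading term a: no divisor's leading term divides it; move 3/2a to the remainder.
  leading term bc^4: subtract (1/14bc)·g_1 from -1/2bc^4 + 1/2c^2 → -1/2bc + 1/2c^2
  leading term bc: no divisor's leading term divides it; move -1/2bc to the remainder.
  leading term c^2: no divisor's leading term divides it; move 1/2c^2 to the remainder.
The remainder -ab - 1/2ac^2 + 3/2a - 1/2bc + 1/2c^2 is nonzero, so it would be added as the next basis element.

S(g_1, g_2) = -ab + 3/2ac^3 - 1/2ac^2 - 1/2bc^4 + 1/2c^2; remainder on division = -ab - 1/2ac^2 + 3/2a - 1/2bc + 1/2c^2.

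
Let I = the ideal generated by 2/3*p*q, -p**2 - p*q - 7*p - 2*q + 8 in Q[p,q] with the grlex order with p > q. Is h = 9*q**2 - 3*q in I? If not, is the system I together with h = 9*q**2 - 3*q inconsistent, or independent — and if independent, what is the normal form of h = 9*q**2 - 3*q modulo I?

9*q**2 - 3*q is independent of I; its normal form modulo I is 33*q.

First compute the reduced Gröbner basis of I by Buchberger's algorithm.
f_1 = 2/3*p*q, LT = p*q.
f_2 = -p**2 - p*q - 7*p - 2*q + 8, LT = p**2.

S(f_1,f_2): lcm = p**2*q. S = -p*q**2 - 7*p*q - 2*q**2 + 8*q.
  leading term p*q**2: subtract (-3/2*q)·f_1 from -p*q**2 - 7*p*q - 2*q**2 + 8*q → -7*p*q - 2*q**2 + 8*q
  leading term p*q: subtract (-21/2)·f_1 from -7*p*q - 2*q**2 + 8*q → -2*q**2 + 8*q
  leading term q**2: no divisor's leading term divides it; move -2*q**2 to the remainder.
  leading term q: no divisor's leading term divides it; move 8*q to the remainder.
  remainder -2*q**2 + 8*q ≠ 0; add k_3 = -2*q**2 + 8*q to the basis.

S(f_1,k_3): lcm = p*q**2. S = 4*p*q.
  leading term p*q: subtract (6)·f_1 from 4*p*q → 0
  remainder 0.

S(f_2,k_3): leading monomials are coprime, so the S-polynomial reduces to 0 (Buchberger's first criterion).
Every S-polynomial of the final basis reduces to 0, so we have a Gröbner basis.
Inter-reduce: drop elements whose leading term is divisible by another's, tail-reduce, and make monic.
Reduced Gröbner basis: {p**2 + 7*p + 2*q - 8, p*q, q**2 - 4*q}.
Label its elements g_1 = p**2 + 7*p + 2*q - 8, g_2 = p*q, g_3 = q**2 - 4*q.

Reduce h = 9*q**2 - 3*q modulo G:
  leading term q**2: subtract (9)·g_3 from 9*q**2 - 3*q → 33*q
  leading term q: no divisor's leading term divides it; move 33*q to the remainder.
  normal form = 33*q.
The normal form is nonzero, so h ∉ I. Since h minus its normal form lies in I, I + (h) = I + (r) where r = 33*q; decide whether this ideal is the whole ring.
Run Buchberger on G together with r (pairs among the g_i already reduce to 0 since G is a Gröbner basis):
g_1 = p**2 + 7*p + 2*q - 8, LT = p**2.
g_2 = p*q, LT = p*q.
g_3 = q**2 - 4*q, LT = q**2.
r = 33*q, LT = q.

S(g_1,g_2): lcm = p**2*q. S = 7*p*q + 2*q**2 - 8*q.
  leading term p*q: subtract (7)·g_2 from 7*p*q + 2*q**2 - 8*q → 2*q**2 - 8*q
  leading term q**2: subtract (2)·g_3 from 2*q**2 - 8*q → 0
  remainder 0.

S(g_1,g_3): leading monomials are coprime, so the S-polynomial reduces to 0 (Buchberger's first criterion).
S(g_1,r): leading monomials are coprime, so the S-polynomial reduces to 0 (Buchberger's first criterion).
S(g_2,g_3): lcm = p*q**2. S = 4*p*q.
  leading term p*q: subtract (4)·g_2 from 4*p*q → 0
  remainder 0.

S(g_2,r): lcm = p*q. S = 0.
  remainder 0.

S(g_3,r): lcm = q**2. S = -4*q.
  leading term q: subtract (-4/33)·r from -4*q → 0
  remainder 0.

Every S-polynomial of the final basis reduces to 0, so we have a Gröbner basis.
Inter-reduce: drop elements whose leading term is divisible by another's, tail-reduce, and make monic.
Reduced Gröbner basis: {p**2 + 7*p - 8, q}.
The reduced Gröbner basis of I + (h) is {p**2 + 7*p - 8, q} ≠ {1}, a proper ideal, so the enlarged system stays consistent: h is independent of I, with normal form 33*q.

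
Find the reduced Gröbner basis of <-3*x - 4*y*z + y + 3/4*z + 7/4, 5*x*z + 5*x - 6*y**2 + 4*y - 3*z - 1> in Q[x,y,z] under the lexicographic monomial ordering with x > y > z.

G = {x + 4/3*y*z - 1/3*y - 1/4*z - 7/12, y**2 + 10/9*y*z**2 + 5/6*y*z - 17/18*y - 5/24*z**2 - 7/36*z - 23/72}

f_1 = -3*x - 4*y*z + y + 3/4*z + 7/4, LT = x.
f_2 = 5*x*z + 5*x - 6*y**2 + 4*y - 3*z - 1, LT = x*z.

S(f_1,f_2): lcm = x*z. S = -x + 6/5*y**2 + 4/3*y*z**2 - 1/3*y*z - 4/5*y - 1/4*z**2 + 1/60*z + 1/5.
  leading term x: subtract (1/3)·f_1 from -x + 6/5*y**2 + 4/3*y*z**2 - 1/3*y*z - 4/5*y - 1/4*z**2 + 1/60*z + 1/5 → 6/5*y**2 + 4/3*y*z**2 + y*z - 17/15*y - 1/4*z**2 - 7/30*z - 23/60
  leading term y**2: no divisor's leading term divides it; move 6/5*y**2 to the remainder.
  leading term y*z**2: no divisor's leading term divides it; move 4/3*y*z**2 to the remainder.
  leading term y*z: no divisor's leading term divides it; move y*z to the remainder.
  leading term y: no divisor's leading term divides it; move -17/15*y to the remainder.
  leading term z**2: no divisor's leading term divides it; move -1/4*z**2 to the remainder.
  leading term z: no divisor's leading term divides it; move -7/30*z to the remainder.
  leading term 1: no divisor's leading term divides it; move -23/60 to the remainder.
  remainder 6/5*y**2 + 4/3*y*z**2 + y*z - 17/15*y - 1/4*z**2 - 7/30*z - 23/60 ≠ 0; add g_3 = 6/5*y**2 + 4/3*y*z**2 + y*z - 17/15*y - 1/4*z**2 - 7/30*z - 23/60 to the basis.

The other S-polynomials (S(f_1,g_3), S(f_2,g_3)) all reduce to 0 modulo the current basis, so we have a Gröbner basis.
Inter-reduce: drop elements whose leading term is divisible by another's, tail-reduce, and make monic.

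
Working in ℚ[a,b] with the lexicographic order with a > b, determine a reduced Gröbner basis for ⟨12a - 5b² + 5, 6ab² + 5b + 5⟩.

The reduced Gröbner basis is the canonical form of the ideal for this ordering.

f_1 = 12a - 5b² + 5, LT = a.
f_2 = 6ab² + 5b + 5, LT = ab².

S(f_1,f_2): lcm = ab². S = -5/12b⁴ + 5/12b² - ⅚b - ⅚.
  leading term b⁴: no divisor's leading term divides it; move -5/12b⁴ to the remainder.
  leading term b²: no divisor's leading term divides it; move 5/12b² to the remainder.
  leading term b: no divisor's leading term divides it; move -⅚b to the remainder.
  leading term 1: no divisor's leading term divides it; move -⅚ to the remainder.
  remainder -5/12b⁴ + 5/12b² - ⅚b - ⅚ ≠ 0; add g_3 = -5/12b⁴ + 5/12b² - ⅚b - ⅚ to the basis.

S(f_1,g_3): leading monomials are coprime, so the S-polynomial reduces to 0 (Buchberger's first criterion).
S(f_2,g_3): lcm = ab⁴. S = ab² - 2ab - 2a + ⅚b³ + ⅚b².
  leading term ab²: subtract (1/12b²)·f_1 from ab² - 2ab - 2a + ⅚b³ + ⅚b² → -2ab - 2a + 5/12b⁴ + ⅚b³ + 5/12b²
  leading term ab: subtract (-⅙b)·f_1 from -2ab - 2a + 5/12b⁴ + ⅚b³ + 5/12b² → -2a + 5/12b⁴ + 5/12b² + ⅚b
  leading term a: subtract (-⅙)·f_1 from -2a + 5/12b⁴ + 5/12b² + ⅚b → 5/12b⁴ - 5/12b² + ⅚b + ⅚
  leading term b⁴: subtract (-1)·g_3 from 5/12b⁴ - 5/12b² + ⅚b + ⅚ → 0
  remainder 0.

Every S-polynomial of the final basis reduces to 0, so we have a Gröbner basis.
Inter-reduce: drop elements whose leading term is divisible by another's, tail-reduce, and make monic.

G = {a - 5/12b² + 5/12, b⁴ - b² + 2b + 2}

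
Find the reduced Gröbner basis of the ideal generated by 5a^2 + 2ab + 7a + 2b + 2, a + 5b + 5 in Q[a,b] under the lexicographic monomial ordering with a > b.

G = {a + 5b + 5, b^2 + 9/5b + 4/5}

The reduced Gröbner basis is the canonical form of the ideal for this ordering.

f_1 = 5a^2 + 2ab + 7a + 2b + 2, LT = a^2.
f_2 = a + 5b + 5, LT = a.

S(f_1,f_2): lcm = a^2. S = -23/5ab - 18/5a + 2/5b + 2/5.
  leading term ab: subtract (-23/5b)·f_2 from -23/5ab - 18/5a + 2/5b + 2/5 → -18/5a + 23b^2 + 117/5b + 2/5
  leading term a: subtract (-18/5)·f_2 from -18/5a + 23b^2 + 117/5b + 2/5 → 23b^2 + 207/5b + 92/5
  leading term b^2: no divisor's leading term divides it; move 23b^2 to the remainder.
  leading term b: no divisor's leading term divides it; move 207/5b to the remainder.
  leading term 1: no divisor's leading term divides it; move 92/5 to the remainder.
  remainder 23b^2 + 207/5b + 92/5 ≠ 0; add g_3 = 23b^2 + 207/5b + 92/5 to the basis.

S(f_1,g_3): leading monomials are coprime, so the S-polynomial reduces to 0 (Buchberger's first criterion).
S(f_2,g_3): leading monomials are coprime, so the S-polynomial reduces to 0 (Buchberger's first criterion).
Every S-polynomial of the final basis reduces to 0, so we have a Gröbner basis.
Inter-reduce: drop elements whose leading term is divisible by another's, tail-reduce, and make monic.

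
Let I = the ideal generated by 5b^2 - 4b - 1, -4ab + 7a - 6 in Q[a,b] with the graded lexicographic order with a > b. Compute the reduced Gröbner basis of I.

G = {b^2 - 4/5b - 1/5, a - 40/39b - 38/39}

f_1 = 5b^2 - 4b - 1, LT = b^2.
f_2 = -4ab + 7a - 6, LT = ab.

S(f_1,f_2): lcm = ab^2. S = 19/20ab - 1/5a - 3/2b.
  reduce S modulo (f_1, f_2):
  remainder 117/80a - 3/2b - 57/40 ≠ 0; add g_3 = 117/80a - 3/2b - 57/40 to the basis.

The other S-polynomials (S(f_1,g_3), S(f_2,g_3)) all reduce to 0 modulo the current basis, so we have a Gröbner basis.
Inter-reduce: drop elements whose leading term is divisible by another's, tail-reduce, and make monic.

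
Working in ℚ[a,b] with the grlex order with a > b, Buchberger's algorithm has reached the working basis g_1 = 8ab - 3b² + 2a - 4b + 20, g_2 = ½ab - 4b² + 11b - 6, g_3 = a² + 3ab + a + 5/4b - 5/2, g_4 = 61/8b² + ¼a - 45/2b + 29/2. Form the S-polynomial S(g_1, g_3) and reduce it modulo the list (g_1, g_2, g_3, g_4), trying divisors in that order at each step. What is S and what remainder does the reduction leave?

S(g_1, g_3) = -27/8ab² + ¼a² - 3/2ab - 5/4b² + 5/2a + 5/2b; remainder on division = 42073/14884a - 526837/59536b + 526837/29768.

lcm(LM(g_1), LM(g_3)) = a²b.
S = (lcm/LT(g_1))·g_1 − (lcm/LT(g_3))·g_3 = -27/8ab² + ¼a² - 3/2ab - 5/4b² + 5/2a + 5/2b.
Reduce S modulo (g_1, g_2, g_3, g_4) in that order:
  leading term ab²: subtract (-27/64b)·g_1 from -27/8ab² + ¼a² - 3/2ab - 5/4b² + 5/2a + 5/2b → -81/64b³ + ¼a² - 21/32ab - 47/16b² + 5/2a + 175/16b
  leading term b³: subtract (-81/488b)·g_4 from -81/64b³ + ¼a² - 21/32ab - 47/16b² + 5/2a + 175/16b → ¼a² - 75/122ab - 407/61b² + 5/2a + 814/61b
  leading term a²: subtract (¼)·g_3 from ¼a² - 75/122ab - 407/61b² + 5/2a + 814/61b → -333/244ab - 407/61b² + 9/4a + 12719/976b + ⅝
  leading term ab: subtract (-333/1952)·g_1 from -333/244ab - 407/61b² + 9/4a + 12719/976b + ⅝ → -14023/1952b² + 2529/976a + 12053/976b + 985/244
  leading term b²: subtract (-14023/14884)·g_4 from -14023/1952b² + 2529/976a + 12053/976b + 985/244 → 42073/14884a - 526837/59536b + 526837/29768
  leading term a: no divisor's leading term divides it; move 42073/14884a to the remainder.
  leading term b: no divisor's leading term divides it; move -526837/59536b to the remainder.
  leading term 1: no divisor's leading term divides it; move 526837/29768 to the remainder.
The remainder 42073/14884a - 526837/59536b + 526837/29768 is nonzero, so it would be added as the next basis element.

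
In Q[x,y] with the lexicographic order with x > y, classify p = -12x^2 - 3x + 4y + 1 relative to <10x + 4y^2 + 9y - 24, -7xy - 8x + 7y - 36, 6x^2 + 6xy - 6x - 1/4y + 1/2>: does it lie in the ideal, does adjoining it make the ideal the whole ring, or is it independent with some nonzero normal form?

-12x^2 - 3x + 4y + 1 lies in I (it reduces to 0).

First compute the reduced Gröbner basis of I by Buchberger's algorithm.
f_1 = 10x + 4y^2 + 9y - 24, LT = x.
f_2 = -7xy - 8x + 7y - 36, LT = xy.
f_3 = 6x^2 + 6xy - 6x - 1/4y + 1/2, LT = x^2.

S(f_1,f_2): lcm = xy. S = -8/7x + 2/5y^3 + 9/10y^2 - 7/5y - 36/7.
  reduce S modulo (f_1, f_2, f_3):
  remainder 2/5y^3 + 19/14y^2 - 13/35y - 276/35 ≠ 0; add h_4 = 2/5y^3 + 19/14y^2 - 13/35y - 276/35 to the basis.

S(f_1,f_3): lcm = x^2. S = 2/5xy^2 - 1/10xy - 7/5x + 1/24y - 1/12.
  reduce S modulo (f_1, f_2, f_3, h_4):
  remainder 864/1225y^2 - 55439/29400y + 13967/14700 ≠ 0; add h_5 = 864/1225y^2 - 55439/29400y + 13967/14700 to the basis.

S(f_2,f_3): lcm = x^2y. S = 8/7x^2 - xy^2 + 36/7x + 1/24y^2 - 1/12y.
  reduce S modulo (f_1, f_2, f_3, h_4, h_5):
  remainder -34259119/3483648y + 34259119/1741824 ≠ 0; add h_6 = -34259119/3483648y + 34259119/1741824 to the basis.

The other S-polynomials (S(f_1,h_4), S(f_2,h_4), S(f_3,h_4), S(f_1,h_5), S(f_2,h_5), S(f_3,h_5), S(h_4,h_5), S(f_1,h_6), S(f_2,h_6), S(f_3,h_6), S(h_4,h_6), S(h_5,h_6)) all reduce to 0 modulo the current basis, so we have a Gröbner basis.
Inter-reduce: drop elements whose leading term is divisible by another's, tail-reduce, and make monic.
Reduced Gröbner basis: {x + 1, y - 2}.
Label its elements g_1 = x + 1, g_2 = y - 2.

Reduce p = -12x^2 - 3x + 4y + 1 modulo G:
  leading term x^2: subtract (-12x)·g_1 from -12x^2 - 3x + 4y + 1 → 9x + 4y + 1
  leading term x: subtract (9)·g_1 from 9x + 4y + 1 → 4y - 8
  leading term y: subtract (4)·g_2 from 4y - 8 → 0
  normal form = 0.
Since the normal form is 0, p ∈ I.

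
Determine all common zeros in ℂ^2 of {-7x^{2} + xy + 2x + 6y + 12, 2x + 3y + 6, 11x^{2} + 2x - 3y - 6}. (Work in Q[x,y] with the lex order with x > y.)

{(0, -2)}

Compute a lex Gröbner basis by Buchberger's algorithm.
f_1 = -7x^{2} + xy + 2x + 6y + 12, LT = x^{2}.
f_2 = 2x + 3y + 6, LT = x.
f_3 = 11x^{2} + 2x - 3y - 6, LT = x^{2}.

S(f_1,f_2): lcm = x^{2}. S = -\tfrac{23}{14}xy - \tfrac{23}{7}x - \tfrac{6}{7}y - \tfrac{12}{7}.
  leading term xy: subtract (-\tfrac{23}{28}y)·f_2 from -\tfrac{23}{14}xy - \tfrac{23}{7}x - \tfrac{6}{7}y - \tfrac{12}{7} → -\tfrac{23}{7}x + \tfrac{69}{28}y^{2} + \tfrac{57}{14}y - \tfrac{12}{7}
  leading term x: subtract (-\tfrac{23}{14})·f_2 from -\tfrac{23}{7}x + \tfrac{69}{28}y^{2} + \tfrac{57}{14}y - \tfrac{12}{7} → \tfrac{69}{28}y^{2} + 9y + \tfrac{57}{7}
  leading term y^{2}: no divisor's leading term divides it; move \tfrac{69}{28}y^{2} to the remainder.
  leading term y: no divisor's leading term divides it; move 9y to the remainder.
  leading term 1: no divisor's leading term divides it; move \tfrac{57}{7} to the remainder.
  remainder \tfrac{69}{28}y^{2} + 9y + \tfrac{57}{7} ≠ 0; add h_4 = \tfrac{69}{28}y^{2} + 9y + \tfrac{57}{7} to the basis.

S(f_1,f_3): lcm = x^{2}. S = -\tfrac{1}{7}xy - \tfrac{36}{77}x - \tfrac{45}{77}y - \tfrac{90}{77}.
  leading term xy: subtract (-\tfrac{1}{14}y)·f_2 from -\tfrac{1}{7}xy - \tfrac{36}{77}x - \tfrac{45}{77}y - \tfrac{90}{77} → -\tfrac{36}{77}x + \tfrac{3}{14}y^{2} - \tfrac{12}{77}y - \tfrac{90}{77}
  leading term x: subtract (-\tfrac{18}{77})·f_2 from -\tfrac{36}{77}x + \tfrac{3}{14}y^{2} - \tfrac{12}{77}y - \tfrac{90}{77} → \tfrac{3}{14}y^{2} + \tfrac{6}{11}y + \tfrac{18}{77}
  leading term y^{2}: subtract (\tfrac{2}{23})·h_4 from \tfrac{3}{14}y^{2} + \tfrac{6}{11}y + \tfrac{18}{77} → -\tfrac{60}{253}y - \tfrac{120}{253}
  leading term y: no divisor's leading term divides it; move -\tfrac{60}{253}y to the remainder.
  leading term 1: no divisor's leading term divides it; move -\tfrac{120}{253} to the remainder.
  remainder -\tfrac{60}{253}y - \tfrac{120}{253} ≠ 0; add h_5 = -\tfrac{60}{253}y - \tfrac{120}{253} to the basis.

The other S-polynomials (S(f_2,f_3), S(f_1,h_4), S(f_2,h_4), S(f_3,h_4), S(f_1,h_5), S(f_2,h_5), S(f_3,h_5), S(h_4,h_5)) all reduce to 0 modulo the current basis, so we have a Gröbner basis.
Inter-reduce: drop elements whose leading term is divisible by another's, tail-reduce, and make monic.
Reduced Gröbner basis: {x, y + 2}.

A lex Gröbner basis eliminates variables successively. Here y + 2 depends only on y, with roots {-2}; lifting each root through the earlier basis elements recovers the full solutions.
  y = -2: the earlier basis element becomes x = 0, giving x = 0 — point (0, -2).
Substituting each solution back into the original system confirms all equations vanish.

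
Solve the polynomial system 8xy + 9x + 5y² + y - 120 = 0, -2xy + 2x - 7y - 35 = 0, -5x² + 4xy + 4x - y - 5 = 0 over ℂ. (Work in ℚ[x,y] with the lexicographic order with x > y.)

{(0, -5)}

Compute a lex Gröbner basis by Buchberger's algorithm.
f_1 = 8xy + 9x + 5y² + y - 120, LT = xy.
f_2 = -2xy + 2x - 7y - 35, LT = xy.
f_3 = -5x² + 4xy + 4x - y - 5, LT = x².

S(f_1,f_2): lcm = xy. S = 17/8x + ⅝y² - 27/8y - 65/2.
  reduce S modulo (f_1, f_2, f_3):
  remainder 17/8x + ⅝y² - 27/8y - 65/2 ≠ 0; add h_4 = 17/8x + ⅝y² - 27/8y - 65/2 to the basis.

S(f_1,f_3): lcm = x²y. S = 9/8x² + 57/40xy² + 37/40xy - 15x - ⅕y² - y.
  reduce S modulo (f_1, f_2, f_3, h_4):
  remainder -57/64y³ + 5037/1360y² - 29031/10880y - 472761/2176 ≠ 0; add h_5 = -57/64y³ + 5037/1360y² - 29031/10880y - 472761/2176 to the basis.

S(f_2,f_3): lcm = x²y. S = -x² + ⅘xy² + 43/10xy + 35/2x - ⅕y² - y.
  reduce S modulo (f_1, f_2, f_3, h_4, h_5):
  remainder -2602/323y² + 221261/6460y + 481461/1292 ≠ 0; add h_6 = -2602/323y² + 221261/6460y + 481461/1292 to the basis.

S(f_1,h_4): lcm = xy. S = 9/8x - 5/17y³ + 301/136y² + 2097/136y - 15.
  reduce S modulo (f_1, f_2, f_3, h_4, h_5, h_6):
  remainder 924051/44234y + 4620255/44234 ≠ 0; add h_7 = 924051/44234y + 4620255/44234 to the basis.

The other S-polynomials (S(f_2,h_4), S(f_3,h_4), S(f_1,h_5), S(f_2,h_5), S(f_3,h_5), S(h_4,h_5), S(f_1,h_6), S(f_2,h_6), S(f_3,h_6), S(h_4,h_6), S(h_5,h_6), S(f_1,h_7), S(f_2,h_7), S(f_3,h_7), S(h_4,h_7), S(h_5,h_7), S(h_6,h_7)) all reduce to 0 modulo the current basis, so we have a Gröbner basis.
Inter-reduce: drop elements whose leading term is divisible by another's, tail-reduce, and make monic.
Reduced Gröbner basis: {x, y + 5}.

The lex basis is triangular: the last element involves only y. Solving y + 5 = 0 gives y ∈ {-5}; substituting each value into the earlier elements determines the remaining variables.
  y = -5: the earlier basis element becomes x = 0, giving x = 0 — point (0, -5).
This is the nonlinear analogue of row-reducing a linear system.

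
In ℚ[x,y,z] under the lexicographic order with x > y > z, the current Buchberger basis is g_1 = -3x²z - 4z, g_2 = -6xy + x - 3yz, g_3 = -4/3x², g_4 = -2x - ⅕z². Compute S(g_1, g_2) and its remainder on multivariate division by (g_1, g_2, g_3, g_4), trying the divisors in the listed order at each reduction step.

S(g_1, g_2) = ⅙x²z - ½xyz² + 4/3yz; remainder on division = ¼yz³ + 4/3yz + 1/120z⁴ - 2/9z.

lcm(LM(g_1), LM(g_2)) = x²yz.
S = (lcm/LT(g_1))·g_1 − (lcm/LT(g_2))·g_2 = ⅙x²z - ½xyz² + 4/3yz.
Reduce S modulo (g_1, g_2, g_3, g_4) in that order:
  leading term x²z: subtract (-1/18)·g_1 from ⅙x²z - ½xyz² + 4/3yz → -½xyz² + 4/3yz - 2/9z
  leading term xyz²: subtract (1/12z²)·g_2 from -½xyz² + 4/3yz - 2/9z → -1/12xz² + ¼yz³ + 4/3yz - 2/9z
  leading term xz²: subtract (1/24z²)·g_4 from -1/12xz² + ¼yz³ + 4/3yz - 2/9z → ¼yz³ + 4/3yz + 1/120z⁴ - 2/9z
  leading term yz³: no divisor's leading term divides it; move ¼yz³ to the remainder.
  leading term yz: no divisor's leading term divides it; move 4/3yz to the remainder.
  leading term z⁴: no divisor's leading term divides it; move 1/120z⁴ to the remainder.
  leading term z: no divisor's leading term divides it; move -2/9z to the remainder.
The remainder ¼yz³ + 4/3yz + 1/120z⁴ - 2/9z is nonzero, so it would be added as the next basis element.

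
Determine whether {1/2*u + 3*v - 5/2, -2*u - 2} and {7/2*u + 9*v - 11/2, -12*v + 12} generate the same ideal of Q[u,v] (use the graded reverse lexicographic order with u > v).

Since reduced Gröbner bases are canonical representatives of ideals under a given ordering, it suffices to compute and compare them.
Buchberger on the first generating set:
f_1 = 1/2*u + 3*v - 5/2, LT = u.
f_2 = -2*u - 2, LT = u.

S(f_1,f_2): lcm = u. S = 6*v - 6.
  leading term v: no divisor's leading term divides it; move 6*v to the remainder.
  leading term 1: no divisor's leading term divides it; move -6 to the remainder.
  remainder 6*v - 6 ≠ 0; add g_3 = 6*v - 6 to the basis.

The other S-polynomials (S(f_1,g_3), S(f_2,g_3)) all reduce to 0 modulo the current basis, so we have a Gröbner basis.
Inter-reduce: drop elements whose leading term is divisible by another's, tail-reduce, and make monic.
Reduced Gröbner basis: {u + 1, v - 1}.

Buchberger on the second generating set:
h_1 = 7/2*u + 9*v - 11/2, LT = u.
h_2 = -12*v + 12, LT = v.

The S-polynomials (S(h_1,h_2)) all reduce to 0 modulo the current basis, so we have a Gröbner basis.
Inter-reduce: drop elements whose leading term is divisible by another's, tail-reduce, and make monic.
Reduced Gröbner basis: {u + 1, v - 1}.

Same reduced basis, so the two generating sets span the same ideal.

Yes, the ideals are equal.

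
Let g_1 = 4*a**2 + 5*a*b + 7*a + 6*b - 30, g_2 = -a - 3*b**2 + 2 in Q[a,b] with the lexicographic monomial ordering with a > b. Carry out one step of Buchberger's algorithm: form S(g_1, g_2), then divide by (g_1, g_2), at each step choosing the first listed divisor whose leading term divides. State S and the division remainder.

S(g_1, g_2) = -3*a*b**2 + 5/4*a*b + 15/4*a + 3/2*b - 15/2; remainder on division = 9*b**4 - 15/4*b**3 - 69/4*b**2 + 4*b.

lcm(LM(g_1), LM(g_2)) = a**2.
S = (lcm/LT(g_1))·g_1 − (lcm/LT(g_2))·g_2 = -3*a*b**2 + 5/4*a*b + 15/4*a + 3/2*b - 15/2.
Reduce S modulo (g_1, g_2) in that order:
  leading term a*b**2: subtract (3*b**2)·g_2 from -3*a*b**2 + 5/4*a*b + 15/4*a + 3/2*b - 15/2 → 5/4*a*b + 15/4*a + 9*b**4 - 6*b**2 + 3/2*b - 15/2
  leading term a*b: subtract (-5/4*b)·g_2 from 5/4*a*b + 15/4*a + 9*b**4 - 6*b**2 + 3/2*b - 15/2 → 15/4*a + 9*b**4 - 15/4*b**3 - 6*b**2 + 4*b - 15/2
  leading term a: subtract (-15/4)·g_2 from 15/4*a + 9*b**4 - 15/4*b**3 - 6*b**2 + 4*b - 15/2 → 9*b**4 - 15/4*b**3 - 69/4*b**2 + 4*b
  leading term b**4: no divisor's leading term divides it; move 9*b**4 to the remainder.
  leading term b**3: no divisor's leading term divides it; move -15/4*b**3 to the remainder.
  leading term b**2: no divisor's leading term divides it; move -69/4*b**2 to the remainder.
  leading term b: no divisor's leading term divides it; move 4*b to the remainder.
The remainder 9*b**4 - 15/4*b**3 - 69/4*b**2 + 4*b is nonzero, so it would be added as the next basis element.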